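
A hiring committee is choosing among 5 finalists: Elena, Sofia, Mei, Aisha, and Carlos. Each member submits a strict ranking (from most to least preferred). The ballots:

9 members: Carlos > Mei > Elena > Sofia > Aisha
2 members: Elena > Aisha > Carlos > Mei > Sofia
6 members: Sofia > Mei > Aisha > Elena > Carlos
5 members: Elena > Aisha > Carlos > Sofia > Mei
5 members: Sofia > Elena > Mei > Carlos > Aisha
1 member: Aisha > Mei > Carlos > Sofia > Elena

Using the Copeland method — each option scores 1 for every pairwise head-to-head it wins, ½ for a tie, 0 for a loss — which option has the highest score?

Elena: beats Sofia, Aisha, and Carlos; loses to Mei → score 3.
Sofia: beats Mei and Aisha; loses to Elena and Carlos → score 2.
Mei: beats Elena and Aisha; loses to Sofia and Carlos → score 2.
Aisha: ties Carlos; loses to Elena, Sofia, and Mei → score 0.5.
Carlos: beats Sofia and Mei; ties Aisha; loses to Elena → score 2.5.
Elena has the best pairwise record.

Elena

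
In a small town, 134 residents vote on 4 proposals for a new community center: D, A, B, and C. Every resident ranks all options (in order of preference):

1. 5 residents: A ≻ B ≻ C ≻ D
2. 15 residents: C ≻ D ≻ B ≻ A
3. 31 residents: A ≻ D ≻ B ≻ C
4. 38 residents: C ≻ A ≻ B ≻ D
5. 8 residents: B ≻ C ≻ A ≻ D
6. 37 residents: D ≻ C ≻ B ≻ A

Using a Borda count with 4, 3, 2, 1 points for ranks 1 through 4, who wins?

D: 5·1 + 15·3 + 31·3 + 38·1 + 8·1 + 37·4 = 337
A: 5·4 + 15·1 + 31·4 + 38·3 + 8·2 + 37·1 = 326
B: 5·3 + 15·2 + 31·2 + 38·2 + 8·4 + 37·2 = 289
C: 5·2 + 15·4 + 31·1 + 38·4 + 8·3 + 37·3 = 388
C has the highest Borda score (388).

C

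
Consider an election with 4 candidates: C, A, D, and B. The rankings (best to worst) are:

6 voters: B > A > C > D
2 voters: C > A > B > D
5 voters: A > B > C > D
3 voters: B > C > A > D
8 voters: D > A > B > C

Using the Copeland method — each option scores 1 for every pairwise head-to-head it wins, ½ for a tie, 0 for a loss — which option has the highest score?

C: beats D; loses to A and B → score 1.
A: beats C, D, and B → score 3.
D: loses to C, A, and B → score 0.
B: beats C and D; loses to A → score 2.
A has the best pairwise record.

A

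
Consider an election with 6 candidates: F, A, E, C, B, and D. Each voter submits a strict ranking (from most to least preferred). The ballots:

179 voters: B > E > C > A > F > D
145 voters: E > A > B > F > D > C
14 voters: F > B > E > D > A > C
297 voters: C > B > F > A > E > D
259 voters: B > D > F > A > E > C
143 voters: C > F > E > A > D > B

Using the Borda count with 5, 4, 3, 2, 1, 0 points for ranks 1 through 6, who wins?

B

F: 179·1 + 145·2 + 14·5 + 297·3 + 259·3 + 143·4 = 2779
A: 179·2 + 145·4 + 14·1 + 297·2 + 259·2 + 143·2 = 2350
E: 179·4 + 145·5 + 14·3 + 297·1 + 259·1 + 143·3 = 2468
C: 179·3 + 145·0 + 14·0 + 297·5 + 259·0 + 143·5 = 2737
B: 179·5 + 145·3 + 14·4 + 297·4 + 259·5 + 143·0 = 3869
D: 179·0 + 145·1 + 14·2 + 297·0 + 259·4 + 143·1 = 1352
B has the highest Borda score (3869).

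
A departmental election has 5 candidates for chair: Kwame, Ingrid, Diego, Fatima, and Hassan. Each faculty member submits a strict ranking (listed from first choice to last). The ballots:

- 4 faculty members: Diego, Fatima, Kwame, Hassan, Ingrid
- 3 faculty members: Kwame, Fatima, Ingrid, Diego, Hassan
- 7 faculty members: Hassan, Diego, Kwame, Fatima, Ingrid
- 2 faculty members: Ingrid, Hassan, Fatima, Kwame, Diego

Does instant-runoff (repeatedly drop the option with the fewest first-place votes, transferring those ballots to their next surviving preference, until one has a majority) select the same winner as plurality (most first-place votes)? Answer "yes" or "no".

Instant-runoff — R1 Kwame 3, Ingrid 2, Diego 4, Fatima 0, Hassan 7 (Fatima out); R2 Kwame 3, Ingrid 2, Diego 4, Hassan 7 (Ingrid out); R3 Kwame 3, Diego 4, Hassan 9 (Hassan winner). Winner: Hassan.
Plurality — first-place votes: Kwame 3, Ingrid 2, Diego 4, Fatima 0, Hassan 7. Winner: Hassan.
The two methods agree.

yes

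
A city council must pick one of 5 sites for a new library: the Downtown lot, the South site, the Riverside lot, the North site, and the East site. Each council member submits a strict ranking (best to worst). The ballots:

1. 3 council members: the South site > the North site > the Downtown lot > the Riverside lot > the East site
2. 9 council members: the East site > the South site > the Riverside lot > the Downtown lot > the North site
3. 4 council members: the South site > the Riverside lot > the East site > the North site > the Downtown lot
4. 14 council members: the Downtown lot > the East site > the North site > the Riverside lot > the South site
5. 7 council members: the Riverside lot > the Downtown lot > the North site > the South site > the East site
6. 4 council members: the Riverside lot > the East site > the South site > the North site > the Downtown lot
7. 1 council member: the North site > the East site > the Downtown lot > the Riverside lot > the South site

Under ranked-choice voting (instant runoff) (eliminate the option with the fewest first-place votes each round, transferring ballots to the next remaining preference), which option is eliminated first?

the North site

Round 1: the Downtown lot 14, the South site 7, the Riverside lot 11, the North site 1, the East site 9. Eliminate the North site.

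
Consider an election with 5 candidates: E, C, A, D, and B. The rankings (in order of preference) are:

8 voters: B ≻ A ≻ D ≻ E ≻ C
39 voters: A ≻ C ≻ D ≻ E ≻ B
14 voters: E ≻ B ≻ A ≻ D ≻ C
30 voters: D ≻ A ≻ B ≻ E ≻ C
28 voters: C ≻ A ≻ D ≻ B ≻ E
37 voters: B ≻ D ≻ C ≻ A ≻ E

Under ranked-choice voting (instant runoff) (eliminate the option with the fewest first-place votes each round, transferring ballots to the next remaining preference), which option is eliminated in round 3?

Round 1: E 14, C 28, A 39, D 30, B 45. Eliminate E.
Round 2: C 28, A 39, D 30, B 59. Eliminate C.
Round 3: A 67, D 30, B 59. Eliminate D.

D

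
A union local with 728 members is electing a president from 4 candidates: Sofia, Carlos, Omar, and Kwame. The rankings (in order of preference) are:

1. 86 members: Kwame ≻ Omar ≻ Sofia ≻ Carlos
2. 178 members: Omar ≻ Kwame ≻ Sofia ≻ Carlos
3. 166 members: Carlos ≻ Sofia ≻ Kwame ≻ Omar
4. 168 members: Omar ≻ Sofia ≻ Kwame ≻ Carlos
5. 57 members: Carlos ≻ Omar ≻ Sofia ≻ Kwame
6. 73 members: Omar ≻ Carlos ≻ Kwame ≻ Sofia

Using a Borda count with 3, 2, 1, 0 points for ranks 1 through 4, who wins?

Omar

Sofia: 86·1 + 178·1 + 166·2 + 168·2 + 57·1 + 73·0 = 989
Carlos: 86·0 + 178·0 + 166·3 + 168·0 + 57·3 + 73·2 = 815
Omar: 86·2 + 178·3 + 166·0 + 168·3 + 57·2 + 73·3 = 1543
Kwame: 86·3 + 178·2 + 166·1 + 168·1 + 57·0 + 73·1 = 1021
Omar has the highest Borda score (1543).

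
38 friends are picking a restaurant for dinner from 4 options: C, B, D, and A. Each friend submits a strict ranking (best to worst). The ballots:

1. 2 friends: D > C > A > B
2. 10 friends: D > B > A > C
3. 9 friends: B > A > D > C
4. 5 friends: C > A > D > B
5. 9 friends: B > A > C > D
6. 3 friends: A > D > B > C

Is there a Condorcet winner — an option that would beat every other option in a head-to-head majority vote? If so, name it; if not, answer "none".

Checking pairwise contests:
B beats C 31–7.
D beats B 20–18.
A beats D 26–12.
B beats A 28–10.
Every option loses at least one head-to-head, so there is no Condorcet winner.

none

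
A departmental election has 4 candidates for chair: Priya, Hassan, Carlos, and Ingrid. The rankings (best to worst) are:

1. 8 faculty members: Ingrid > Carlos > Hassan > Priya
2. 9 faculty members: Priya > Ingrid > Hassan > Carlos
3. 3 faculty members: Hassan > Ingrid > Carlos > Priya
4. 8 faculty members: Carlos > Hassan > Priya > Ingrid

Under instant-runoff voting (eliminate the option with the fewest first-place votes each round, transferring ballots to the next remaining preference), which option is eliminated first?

Hassan

Round 1: Priya 9, Hassan 3, Carlos 8, Ingrid 8. Eliminate Hassan.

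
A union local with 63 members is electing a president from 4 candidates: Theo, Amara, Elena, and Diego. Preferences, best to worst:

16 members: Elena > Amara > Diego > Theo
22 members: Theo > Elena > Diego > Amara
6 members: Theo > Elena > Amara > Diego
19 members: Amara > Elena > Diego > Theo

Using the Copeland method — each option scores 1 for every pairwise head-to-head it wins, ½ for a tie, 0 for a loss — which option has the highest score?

Theo: loses to Amara, Elena, and Diego → score 0.
Amara: beats Theo and Diego; loses to Elena → score 2.
Elena: beats Theo, Amara, and Diego → score 3.
Diego: beats Theo; loses to Amara and Elena → score 1.
Elena has the best pairwise record.

Elena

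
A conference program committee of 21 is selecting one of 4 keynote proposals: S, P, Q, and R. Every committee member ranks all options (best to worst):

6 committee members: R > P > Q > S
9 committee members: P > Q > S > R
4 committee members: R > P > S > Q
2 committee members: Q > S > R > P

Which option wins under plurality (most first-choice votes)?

R

First-place votes: S 0, P 9, Q 2, R 10.
R has the most first-place votes.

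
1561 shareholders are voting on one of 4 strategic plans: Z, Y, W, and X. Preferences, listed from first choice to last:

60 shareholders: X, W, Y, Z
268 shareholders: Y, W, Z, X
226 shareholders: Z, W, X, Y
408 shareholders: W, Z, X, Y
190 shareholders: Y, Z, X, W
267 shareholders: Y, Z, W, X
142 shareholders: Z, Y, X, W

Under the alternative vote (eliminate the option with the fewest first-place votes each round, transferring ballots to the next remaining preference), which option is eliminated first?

X

Round 1: Z 368, Y 725, W 408, X 60. Eliminate X.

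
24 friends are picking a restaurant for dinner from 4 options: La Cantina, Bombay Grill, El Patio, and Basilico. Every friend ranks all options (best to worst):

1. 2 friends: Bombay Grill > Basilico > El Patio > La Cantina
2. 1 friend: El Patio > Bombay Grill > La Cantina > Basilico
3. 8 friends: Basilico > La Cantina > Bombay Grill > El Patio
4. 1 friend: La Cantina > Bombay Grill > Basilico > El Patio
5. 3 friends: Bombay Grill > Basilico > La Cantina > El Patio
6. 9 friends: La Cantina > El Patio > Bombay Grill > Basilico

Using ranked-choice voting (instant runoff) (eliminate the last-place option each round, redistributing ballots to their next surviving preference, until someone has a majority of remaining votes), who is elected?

Basilico

Round 1: La Cantina 10, Bombay Grill 5, El Patio 1, Basilico 8. Eliminate El Patio.
Round 2: La Cantina 10, Bombay Grill 6, Basilico 8. Eliminate Bombay Grill.
Round 3: La Cantina 11, Basilico 13. Basilico has a majority.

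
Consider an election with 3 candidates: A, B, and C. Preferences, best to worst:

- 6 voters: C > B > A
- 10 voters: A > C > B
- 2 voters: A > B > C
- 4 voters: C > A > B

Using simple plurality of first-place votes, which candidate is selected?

First-place votes: A 12, B 0, C 10.
A has the most first-place votes.

A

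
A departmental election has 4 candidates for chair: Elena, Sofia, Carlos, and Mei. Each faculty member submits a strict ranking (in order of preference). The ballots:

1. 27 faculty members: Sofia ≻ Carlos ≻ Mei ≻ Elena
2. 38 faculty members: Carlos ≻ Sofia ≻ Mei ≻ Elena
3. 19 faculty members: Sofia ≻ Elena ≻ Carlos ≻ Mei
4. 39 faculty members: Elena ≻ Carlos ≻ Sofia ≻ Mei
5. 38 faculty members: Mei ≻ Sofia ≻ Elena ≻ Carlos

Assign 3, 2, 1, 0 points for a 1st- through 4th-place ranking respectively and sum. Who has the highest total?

Elena: 27·0 + 38·0 + 19·2 + 39·3 + 38·1 = 193
Sofia: 27·3 + 38·2 + 19·3 + 39·1 + 38·2 = 329
Carlos: 27·2 + 38·3 + 19·1 + 39·2 + 38·0 = 265
Mei: 27·1 + 38·1 + 19·0 + 39·0 + 38·3 = 179
Sofia has the highest Borda score (329).

Sofia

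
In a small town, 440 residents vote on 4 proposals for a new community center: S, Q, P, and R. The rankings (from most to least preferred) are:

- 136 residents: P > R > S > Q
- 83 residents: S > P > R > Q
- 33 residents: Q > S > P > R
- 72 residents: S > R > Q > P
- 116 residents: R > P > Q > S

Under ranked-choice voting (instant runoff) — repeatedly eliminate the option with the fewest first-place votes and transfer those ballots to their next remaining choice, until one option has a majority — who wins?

Round 1: S 155, Q 33, P 136, R 116. Eliminate Q.
Round 2: S 188, P 136, R 116. Eliminate R.
Round 3: S 188, P 252. P has a majority.

P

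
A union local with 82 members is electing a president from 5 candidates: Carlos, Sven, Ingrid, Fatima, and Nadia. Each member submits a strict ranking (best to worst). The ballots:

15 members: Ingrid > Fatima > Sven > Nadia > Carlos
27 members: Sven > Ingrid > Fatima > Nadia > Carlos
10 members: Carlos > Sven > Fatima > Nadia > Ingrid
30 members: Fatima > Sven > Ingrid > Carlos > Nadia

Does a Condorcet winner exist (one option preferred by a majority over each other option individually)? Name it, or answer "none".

Checking pairwise contests:
Sven beats Carlos 72–10.
Fatima beats Sven 45–37.
Sven beats Ingrid 67–15.
Ingrid beats Fatima 42–40.
Sven beats Nadia 82–0.
Every option loses at least one head-to-head, so there is no Condorcet winner.

none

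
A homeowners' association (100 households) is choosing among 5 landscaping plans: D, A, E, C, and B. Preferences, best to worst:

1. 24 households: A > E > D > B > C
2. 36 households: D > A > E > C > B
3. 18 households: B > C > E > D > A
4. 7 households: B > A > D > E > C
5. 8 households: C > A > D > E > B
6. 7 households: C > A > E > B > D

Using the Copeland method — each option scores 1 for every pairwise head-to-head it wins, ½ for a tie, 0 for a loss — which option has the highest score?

D

D: beats A, E, C, and B → score 4.
A: beats E, C, and B; loses to D → score 3.
E: beats C and B; loses to D and A → score 2.
C: beats B; loses to D, A, and E → score 1.
B: loses to D, A, E, and C → score 0.
D has the best pairwise record.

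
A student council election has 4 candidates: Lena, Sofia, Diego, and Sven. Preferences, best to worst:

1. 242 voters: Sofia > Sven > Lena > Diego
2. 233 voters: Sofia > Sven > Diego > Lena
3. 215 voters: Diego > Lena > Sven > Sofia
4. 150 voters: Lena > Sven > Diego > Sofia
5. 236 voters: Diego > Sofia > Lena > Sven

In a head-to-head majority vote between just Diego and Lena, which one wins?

Voters preferring Diego to Lena: 684; preferring Lena to Diego: 392.
Diego wins the head-to-head.

Diego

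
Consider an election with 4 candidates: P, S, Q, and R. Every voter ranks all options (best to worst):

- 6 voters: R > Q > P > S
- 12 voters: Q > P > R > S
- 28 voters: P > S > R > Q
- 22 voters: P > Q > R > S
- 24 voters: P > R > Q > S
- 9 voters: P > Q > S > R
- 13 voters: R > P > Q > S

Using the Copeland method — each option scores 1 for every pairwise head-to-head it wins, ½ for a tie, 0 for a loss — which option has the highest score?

P: beats S, Q, and R → score 3.
S: loses to P, Q, and R → score 0.
Q: beats S; loses to P and R → score 1.
R: beats S and Q; loses to P → score 2.
P has the best pairwise record.

P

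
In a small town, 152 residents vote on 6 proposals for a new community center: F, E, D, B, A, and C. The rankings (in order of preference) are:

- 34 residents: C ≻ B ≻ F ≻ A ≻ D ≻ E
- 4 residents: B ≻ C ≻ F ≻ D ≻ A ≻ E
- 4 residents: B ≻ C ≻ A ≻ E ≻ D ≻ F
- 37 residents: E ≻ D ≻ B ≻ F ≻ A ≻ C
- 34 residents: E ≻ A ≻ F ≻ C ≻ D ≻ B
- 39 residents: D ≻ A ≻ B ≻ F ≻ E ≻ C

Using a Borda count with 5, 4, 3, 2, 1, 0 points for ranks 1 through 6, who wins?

D

F: 34·3 + 4·3 + 4·0 + 37·2 + 34·3 + 39·2 = 368
E: 34·0 + 4·0 + 4·2 + 37·5 + 34·5 + 39·1 = 402
D: 34·1 + 4·2 + 4·1 + 37·4 + 34·1 + 39·5 = 423
B: 34·4 + 4·5 + 4·5 + 37·3 + 34·0 + 39·3 = 404
A: 34·2 + 4·1 + 4·3 + 37·1 + 34·4 + 39·4 = 413
C: 34·5 + 4·4 + 4·4 + 37·0 + 34·2 + 39·0 = 270
D has the highest Borda score (423).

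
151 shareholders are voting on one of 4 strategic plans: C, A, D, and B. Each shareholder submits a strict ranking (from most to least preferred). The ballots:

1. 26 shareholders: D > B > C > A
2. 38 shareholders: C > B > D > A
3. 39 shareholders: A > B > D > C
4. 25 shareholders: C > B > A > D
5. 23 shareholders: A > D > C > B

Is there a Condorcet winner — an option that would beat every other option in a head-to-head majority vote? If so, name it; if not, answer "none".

Checking pairwise contests:
D beats C 88–63.
C beats A 89–62.
A beats D 87–64.
C beats B 86–65.
Every option loses at least one head-to-head, so there is no Condorcet winner.

none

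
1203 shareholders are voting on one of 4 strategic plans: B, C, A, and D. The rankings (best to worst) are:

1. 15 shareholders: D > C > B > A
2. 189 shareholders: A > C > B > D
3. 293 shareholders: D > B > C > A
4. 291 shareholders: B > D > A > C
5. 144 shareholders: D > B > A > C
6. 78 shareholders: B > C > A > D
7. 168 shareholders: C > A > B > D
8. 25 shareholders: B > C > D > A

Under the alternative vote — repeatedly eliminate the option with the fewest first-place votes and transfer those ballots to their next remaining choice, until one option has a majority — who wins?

B

Round 1: B 394, C 168, A 189, D 452. Eliminate C.
Round 2: B 394, A 357, D 452. Eliminate A.
Round 3: B 751, D 452. B has a majority.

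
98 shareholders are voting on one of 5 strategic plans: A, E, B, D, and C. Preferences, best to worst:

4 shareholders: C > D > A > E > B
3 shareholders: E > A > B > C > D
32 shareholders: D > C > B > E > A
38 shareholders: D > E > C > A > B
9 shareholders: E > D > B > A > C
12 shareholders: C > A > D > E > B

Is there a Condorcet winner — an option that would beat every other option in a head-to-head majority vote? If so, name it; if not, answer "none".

D vs A: 83–15 for D.
D vs E: 86–12 for D.
D vs B: 95–3 for D.
D vs C: 79–19 for D.
D beats every other option head-to-head.

D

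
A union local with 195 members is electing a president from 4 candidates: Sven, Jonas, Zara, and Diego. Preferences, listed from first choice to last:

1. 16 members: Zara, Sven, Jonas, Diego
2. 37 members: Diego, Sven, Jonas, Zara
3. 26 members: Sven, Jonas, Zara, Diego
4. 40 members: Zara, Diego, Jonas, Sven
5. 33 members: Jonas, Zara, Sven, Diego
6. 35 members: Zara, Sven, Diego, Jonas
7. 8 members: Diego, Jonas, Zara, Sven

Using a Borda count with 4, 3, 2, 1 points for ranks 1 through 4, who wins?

Zara

Sven: 16·3 + 37·3 + 26·4 + 40·1 + 33·2 + 35·3 + 8·1 = 482
Jonas: 16·2 + 37·2 + 26·3 + 40·2 + 33·4 + 35·1 + 8·3 = 455
Zara: 16·4 + 37·1 + 26·2 + 40·4 + 33·3 + 35·4 + 8·2 = 568
Diego: 16·1 + 37·4 + 26·1 + 40·3 + 33·1 + 35·2 + 8·4 = 445
Zara has the highest Borda score (568).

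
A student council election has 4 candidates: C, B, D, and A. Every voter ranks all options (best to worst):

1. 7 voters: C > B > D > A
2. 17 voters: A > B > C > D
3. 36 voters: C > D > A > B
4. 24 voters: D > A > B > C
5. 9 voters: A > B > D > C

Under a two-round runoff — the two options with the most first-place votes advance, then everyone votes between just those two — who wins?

A

Round 1 first-place votes: C 43, B 0, D 24, A 26.
C and A advance.
Runoff: C is preferred to A by 43 voters; A by 50.
A wins the runoff.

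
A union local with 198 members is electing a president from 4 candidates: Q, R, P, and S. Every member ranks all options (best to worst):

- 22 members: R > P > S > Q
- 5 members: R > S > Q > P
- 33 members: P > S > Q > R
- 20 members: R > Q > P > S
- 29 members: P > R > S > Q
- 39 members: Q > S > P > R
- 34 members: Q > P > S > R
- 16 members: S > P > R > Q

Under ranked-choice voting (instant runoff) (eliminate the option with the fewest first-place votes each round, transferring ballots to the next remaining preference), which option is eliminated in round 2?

Round 1: Q 73, R 47, P 62, S 16. Eliminate S.
Round 2: Q 73, R 47, P 78. Eliminate R.

R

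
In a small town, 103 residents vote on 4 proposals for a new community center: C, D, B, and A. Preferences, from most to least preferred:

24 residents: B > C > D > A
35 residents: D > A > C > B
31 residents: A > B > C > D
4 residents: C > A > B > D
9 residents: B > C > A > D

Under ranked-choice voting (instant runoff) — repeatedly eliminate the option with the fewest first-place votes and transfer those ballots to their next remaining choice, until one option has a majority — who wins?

Round 1: C 4, D 35, B 33, A 31. Eliminate C.
Round 2: D 35, B 33, A 35. Eliminate B.
Round 3: D 59, A 44. D has a majority.

D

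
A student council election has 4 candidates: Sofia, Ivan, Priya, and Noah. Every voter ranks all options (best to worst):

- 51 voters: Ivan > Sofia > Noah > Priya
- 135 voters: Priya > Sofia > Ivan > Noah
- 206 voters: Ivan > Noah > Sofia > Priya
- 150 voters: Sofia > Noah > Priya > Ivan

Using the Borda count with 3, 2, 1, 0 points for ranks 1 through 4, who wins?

Sofia

Sofia: 51·2 + 135·2 + 206·1 + 150·3 = 1028
Ivan: 51·3 + 135·1 + 206·3 + 150·0 = 906
Priya: 51·0 + 135·3 + 206·0 + 150·1 = 555
Noah: 51·1 + 135·0 + 206·2 + 150·2 = 763
Sofia has the highest Borda score (1028).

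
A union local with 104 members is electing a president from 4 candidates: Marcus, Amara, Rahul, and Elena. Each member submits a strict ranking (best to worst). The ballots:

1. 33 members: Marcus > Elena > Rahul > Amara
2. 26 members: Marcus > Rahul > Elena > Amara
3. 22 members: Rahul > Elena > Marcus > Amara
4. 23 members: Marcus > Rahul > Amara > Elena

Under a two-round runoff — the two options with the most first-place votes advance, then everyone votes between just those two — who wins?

Marcus

Round 1 first-place votes: Marcus 82, Amara 0, Rahul 22, Elena 0.
Marcus and Rahul advance.
Runoff: Marcus is preferred to Rahul by 82 voters; Rahul by 22.
Marcus wins the runoff.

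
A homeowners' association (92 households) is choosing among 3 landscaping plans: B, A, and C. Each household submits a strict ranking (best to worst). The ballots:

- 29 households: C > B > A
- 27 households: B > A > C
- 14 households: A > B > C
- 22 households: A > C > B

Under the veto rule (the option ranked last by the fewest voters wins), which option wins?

Last-place votes: B 22, A 29, C 41.
B is ranked last by the fewest voters, so B wins.

B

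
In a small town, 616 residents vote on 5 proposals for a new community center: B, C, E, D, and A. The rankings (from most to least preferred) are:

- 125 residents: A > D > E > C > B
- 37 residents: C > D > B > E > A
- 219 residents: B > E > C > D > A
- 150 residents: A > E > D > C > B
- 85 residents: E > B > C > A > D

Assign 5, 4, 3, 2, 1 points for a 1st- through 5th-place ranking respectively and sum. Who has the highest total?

B: 125·1 + 37·3 + 219·5 + 150·1 + 85·4 = 1821
C: 125·2 + 37·5 + 219·3 + 150·2 + 85·3 = 1647
E: 125·3 + 37·2 + 219·4 + 150·4 + 85·5 = 2350
D: 125·4 + 37·4 + 219·2 + 150·3 + 85·1 = 1621
A: 125·5 + 37·1 + 219·1 + 150·5 + 85·2 = 1801
E has the highest Borda score (2350).

E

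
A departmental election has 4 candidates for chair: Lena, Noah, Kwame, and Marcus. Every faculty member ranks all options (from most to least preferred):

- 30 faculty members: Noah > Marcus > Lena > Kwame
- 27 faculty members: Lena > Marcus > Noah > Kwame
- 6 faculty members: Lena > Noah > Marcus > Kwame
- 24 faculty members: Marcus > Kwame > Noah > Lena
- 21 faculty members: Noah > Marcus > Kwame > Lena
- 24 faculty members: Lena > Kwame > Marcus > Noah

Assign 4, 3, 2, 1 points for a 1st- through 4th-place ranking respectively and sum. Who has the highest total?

Marcus

Lena: 30·2 + 27·4 + 6·4 + 24·1 + 21·1 + 24·4 = 333
Noah: 30·4 + 27·2 + 6·3 + 24·2 + 21·4 + 24·1 = 348
Kwame: 30·1 + 27·1 + 6·1 + 24·3 + 21·2 + 24·3 = 249
Marcus: 30·3 + 27·3 + 6·2 + 24·4 + 21·3 + 24·2 = 390
Marcus has the highest Borda score (390).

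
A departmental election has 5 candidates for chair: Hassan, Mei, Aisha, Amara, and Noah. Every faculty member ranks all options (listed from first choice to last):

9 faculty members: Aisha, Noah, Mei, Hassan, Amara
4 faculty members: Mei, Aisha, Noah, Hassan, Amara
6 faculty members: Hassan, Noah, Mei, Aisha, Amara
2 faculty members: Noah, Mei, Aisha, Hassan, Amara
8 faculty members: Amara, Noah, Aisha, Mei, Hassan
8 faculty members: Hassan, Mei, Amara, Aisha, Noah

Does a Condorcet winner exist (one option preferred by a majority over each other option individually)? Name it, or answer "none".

none

Checking pairwise contests:
Mei beats Hassan 23–14.
Noah beats Mei 25–12.
Mei beats Aisha 20–17.
Hassan beats Amara 29–8.
Aisha beats Noah 21–16.
Every option loses at least one head-to-head, so there is no Condorcet winner.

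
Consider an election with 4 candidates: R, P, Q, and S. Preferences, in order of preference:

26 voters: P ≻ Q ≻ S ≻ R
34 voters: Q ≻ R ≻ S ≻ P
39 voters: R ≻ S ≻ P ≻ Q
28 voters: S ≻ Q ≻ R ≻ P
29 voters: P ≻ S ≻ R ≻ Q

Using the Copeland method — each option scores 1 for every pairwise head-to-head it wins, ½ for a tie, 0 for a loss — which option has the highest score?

R: beats P; loses to Q and S → score 1.
P: beats Q; loses to R and S → score 1.
Q: beats R; loses to P and S → score 1.
S: beats R, P, and Q → score 3.
S has the best pairwise record.

S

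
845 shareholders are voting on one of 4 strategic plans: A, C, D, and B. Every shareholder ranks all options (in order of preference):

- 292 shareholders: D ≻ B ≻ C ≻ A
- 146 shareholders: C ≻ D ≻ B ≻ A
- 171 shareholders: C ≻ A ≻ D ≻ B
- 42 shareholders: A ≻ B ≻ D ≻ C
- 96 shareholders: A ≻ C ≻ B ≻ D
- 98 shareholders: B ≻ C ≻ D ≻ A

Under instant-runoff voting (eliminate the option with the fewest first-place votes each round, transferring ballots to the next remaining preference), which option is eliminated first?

Round 1: A 138, C 317, D 292, B 98. Eliminate B.

B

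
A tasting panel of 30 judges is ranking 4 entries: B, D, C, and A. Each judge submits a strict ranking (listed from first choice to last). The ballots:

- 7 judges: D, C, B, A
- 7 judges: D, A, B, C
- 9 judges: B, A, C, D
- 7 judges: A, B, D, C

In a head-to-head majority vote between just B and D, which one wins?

Voters preferring B to D: 16; preferring D to B: 14.
B wins the head-to-head.

B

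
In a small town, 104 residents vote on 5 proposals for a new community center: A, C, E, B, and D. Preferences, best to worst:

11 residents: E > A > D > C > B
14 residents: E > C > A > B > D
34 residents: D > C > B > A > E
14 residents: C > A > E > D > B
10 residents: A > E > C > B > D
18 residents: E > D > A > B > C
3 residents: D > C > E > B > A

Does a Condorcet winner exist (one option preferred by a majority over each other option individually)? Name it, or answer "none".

none

Checking pairwise contests:
C beats A 65–39.
E beats C 53–51.
A beats E 58–46.
A beats B 67–37.
E beats D 67–37.
Every option loses at least one head-to-head, so there is no Condorcet winner.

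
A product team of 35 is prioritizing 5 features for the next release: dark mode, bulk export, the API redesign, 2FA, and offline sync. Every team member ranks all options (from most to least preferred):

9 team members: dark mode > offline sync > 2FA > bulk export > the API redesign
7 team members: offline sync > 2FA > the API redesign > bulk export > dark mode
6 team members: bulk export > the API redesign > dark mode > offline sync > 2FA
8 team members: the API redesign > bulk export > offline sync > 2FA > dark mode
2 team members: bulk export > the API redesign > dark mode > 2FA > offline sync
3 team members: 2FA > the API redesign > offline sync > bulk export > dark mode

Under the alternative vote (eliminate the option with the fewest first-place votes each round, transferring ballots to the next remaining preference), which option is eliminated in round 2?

offline sync

Round 1: dark mode 9, bulk export 8, the API redesign 8, 2FA 3, offline sync 7. Eliminate 2FA.
Round 2: dark mode 9, bulk export 8, the API redesign 11, offline sync 7. Eliminate offline sync.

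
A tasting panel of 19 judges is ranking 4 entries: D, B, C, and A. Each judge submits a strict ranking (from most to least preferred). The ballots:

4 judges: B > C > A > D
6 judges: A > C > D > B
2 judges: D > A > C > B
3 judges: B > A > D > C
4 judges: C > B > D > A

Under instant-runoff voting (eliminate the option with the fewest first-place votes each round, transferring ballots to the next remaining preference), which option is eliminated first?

D

Round 1: D 2, B 7, C 4, A 6. Eliminate D.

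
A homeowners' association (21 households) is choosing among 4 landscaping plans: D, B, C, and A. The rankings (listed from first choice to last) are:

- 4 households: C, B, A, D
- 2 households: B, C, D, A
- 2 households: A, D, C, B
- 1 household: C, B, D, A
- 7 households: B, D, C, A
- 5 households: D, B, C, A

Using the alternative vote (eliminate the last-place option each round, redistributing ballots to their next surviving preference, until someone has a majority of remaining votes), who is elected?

B

Round 1: D 5, B 9, C 5, A 2. Eliminate A.
Round 2: D 7, B 9, C 5. Eliminate C.
Round 3: D 7, B 14. B has a majority.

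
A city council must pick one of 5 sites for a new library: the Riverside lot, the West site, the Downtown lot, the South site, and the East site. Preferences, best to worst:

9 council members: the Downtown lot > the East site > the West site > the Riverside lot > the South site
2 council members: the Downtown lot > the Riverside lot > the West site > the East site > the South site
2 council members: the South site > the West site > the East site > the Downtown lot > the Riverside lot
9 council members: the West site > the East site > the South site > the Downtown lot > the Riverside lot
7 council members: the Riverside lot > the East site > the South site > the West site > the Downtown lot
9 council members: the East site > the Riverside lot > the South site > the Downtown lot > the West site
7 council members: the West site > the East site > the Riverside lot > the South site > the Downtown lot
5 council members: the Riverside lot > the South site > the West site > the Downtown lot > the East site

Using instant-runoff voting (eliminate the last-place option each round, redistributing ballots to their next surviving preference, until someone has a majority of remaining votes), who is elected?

Round 1: the Riverside lot 12, the West site 16, the Downtown lot 11, the South site 2, the East site 9. Eliminate the South site.
Round 2: the Riverside lot 12, the West site 18, the Downtown lot 11, the East site 9. Eliminate the East site.
Round 3: the Riverside lot 21, the West site 18, the Downtown lot 11. Eliminate the Downtown lot.
Round 4: the Riverside lot 23, the West site 27. The West site has a majority.

the West site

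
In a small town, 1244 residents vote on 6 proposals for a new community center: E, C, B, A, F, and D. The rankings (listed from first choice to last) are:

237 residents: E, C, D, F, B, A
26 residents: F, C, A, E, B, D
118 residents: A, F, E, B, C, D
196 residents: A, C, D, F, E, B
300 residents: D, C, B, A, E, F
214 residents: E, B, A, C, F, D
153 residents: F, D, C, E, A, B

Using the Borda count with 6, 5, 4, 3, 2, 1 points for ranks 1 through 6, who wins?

C

E: 237·6 + 26·3 + 118·4 + 196·2 + 300·2 + 214·6 + 153·3 = 4707
C: 237·5 + 26·5 + 118·2 + 196·5 + 300·5 + 214·3 + 153·4 = 5285
B: 237·2 + 26·2 + 118·3 + 196·1 + 300·4 + 214·5 + 153·1 = 3499
A: 237·1 + 26·4 + 118·6 + 196·6 + 300·3 + 214·4 + 153·2 = 4287
F: 237·3 + 26·6 + 118·5 + 196·3 + 300·1 + 214·2 + 153·6 = 3691
D: 237·4 + 26·1 + 118·1 + 196·4 + 300·6 + 214·1 + 153·5 = 4655
C has the highest Borda score (5285).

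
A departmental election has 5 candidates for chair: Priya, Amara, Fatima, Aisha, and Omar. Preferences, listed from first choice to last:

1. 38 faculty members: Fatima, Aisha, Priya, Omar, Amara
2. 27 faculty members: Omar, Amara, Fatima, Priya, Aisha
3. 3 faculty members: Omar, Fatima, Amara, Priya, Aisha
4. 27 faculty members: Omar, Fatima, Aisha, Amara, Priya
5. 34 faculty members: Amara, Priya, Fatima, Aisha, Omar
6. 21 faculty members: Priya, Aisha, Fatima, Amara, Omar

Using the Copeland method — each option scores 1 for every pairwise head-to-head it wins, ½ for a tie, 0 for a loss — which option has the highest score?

Fatima

Priya: beats Aisha and Omar; loses to Amara and Fatima → score 2.
Amara: beats Priya; loses to Fatima, Aisha, and Omar → score 1.
Fatima: beats Priya, Amara, Aisha, and Omar → score 4.
Aisha: beats Amara and Omar; loses to Priya and Fatima → score 2.
Omar: beats Amara; loses to Priya, Fatima, and Aisha → score 1.
Fatima has the best pairwise record.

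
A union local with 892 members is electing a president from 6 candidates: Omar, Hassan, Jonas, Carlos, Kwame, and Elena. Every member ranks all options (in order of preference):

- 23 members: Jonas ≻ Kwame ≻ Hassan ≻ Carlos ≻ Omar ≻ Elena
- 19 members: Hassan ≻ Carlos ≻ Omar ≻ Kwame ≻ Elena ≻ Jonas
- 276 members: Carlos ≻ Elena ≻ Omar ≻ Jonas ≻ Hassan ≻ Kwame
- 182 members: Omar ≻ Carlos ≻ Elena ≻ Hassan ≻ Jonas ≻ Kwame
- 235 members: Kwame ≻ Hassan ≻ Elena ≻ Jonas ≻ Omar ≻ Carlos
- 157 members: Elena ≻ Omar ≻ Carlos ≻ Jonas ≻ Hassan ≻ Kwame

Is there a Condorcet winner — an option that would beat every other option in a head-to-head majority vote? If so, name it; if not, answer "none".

Checking pairwise contests:
Elena beats Omar 668–224.
Omar beats Hassan 615–277.
Omar beats Jonas 634–258.
Omar beats Carlos 574–318.
Omar beats Kwame 634–258.
Carlos beats Elena 500–392.
Every option loses at least one head-to-head, so there is no Condorcet winner.

none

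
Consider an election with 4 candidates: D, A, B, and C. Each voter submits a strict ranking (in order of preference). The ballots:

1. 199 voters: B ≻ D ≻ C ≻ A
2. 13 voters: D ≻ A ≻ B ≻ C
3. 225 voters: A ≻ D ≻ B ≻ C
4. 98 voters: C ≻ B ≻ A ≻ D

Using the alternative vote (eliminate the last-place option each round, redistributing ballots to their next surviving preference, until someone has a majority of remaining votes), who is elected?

B

Round 1: D 13, A 225, B 199, C 98. Eliminate D.
Round 2: A 238, B 199, C 98. Eliminate C.
Round 3: A 238, B 297. B has a majority.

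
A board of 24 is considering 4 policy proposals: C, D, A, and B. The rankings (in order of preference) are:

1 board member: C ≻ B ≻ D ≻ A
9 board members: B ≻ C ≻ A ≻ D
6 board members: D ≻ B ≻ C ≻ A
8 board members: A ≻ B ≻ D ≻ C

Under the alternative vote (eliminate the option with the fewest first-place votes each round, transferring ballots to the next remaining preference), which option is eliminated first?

C

Round 1: C 1, D 6, A 8, B 9. Eliminate C.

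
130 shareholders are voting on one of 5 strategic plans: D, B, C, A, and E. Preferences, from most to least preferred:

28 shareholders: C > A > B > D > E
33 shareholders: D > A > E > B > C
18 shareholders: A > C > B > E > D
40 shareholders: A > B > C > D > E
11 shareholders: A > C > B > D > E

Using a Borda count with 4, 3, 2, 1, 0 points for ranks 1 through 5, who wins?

A

D: 28·1 + 33·4 + 18·0 + 40·1 + 11·1 = 211
B: 28·2 + 33·1 + 18·2 + 40·3 + 11·2 = 267
C: 28·4 + 33·0 + 18·3 + 40·2 + 11·3 = 279
A: 28·3 + 33·3 + 18·4 + 40·4 + 11·4 = 459
E: 28·0 + 33·2 + 18·1 + 40·0 + 11·0 = 84
A has the highest Borda score (459).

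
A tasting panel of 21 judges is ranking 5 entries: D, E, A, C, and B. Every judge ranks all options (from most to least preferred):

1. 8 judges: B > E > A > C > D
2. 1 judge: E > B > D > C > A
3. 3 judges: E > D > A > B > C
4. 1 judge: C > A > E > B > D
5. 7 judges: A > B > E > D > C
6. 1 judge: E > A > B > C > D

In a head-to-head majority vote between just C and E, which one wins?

Voters preferring C to E: 1; preferring E to C: 20.
E wins the head-to-head.

E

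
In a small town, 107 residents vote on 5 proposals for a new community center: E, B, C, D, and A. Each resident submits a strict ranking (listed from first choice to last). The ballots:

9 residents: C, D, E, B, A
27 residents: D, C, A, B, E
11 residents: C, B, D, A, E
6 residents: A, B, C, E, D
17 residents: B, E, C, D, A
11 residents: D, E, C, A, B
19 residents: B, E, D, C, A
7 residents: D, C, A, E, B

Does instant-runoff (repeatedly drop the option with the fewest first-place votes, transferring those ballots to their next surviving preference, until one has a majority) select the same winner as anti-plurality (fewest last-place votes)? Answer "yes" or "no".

Instant-runoff — R1 E 0, B 36, C 20, D 45, A 6 (E out); R2 B 36, C 20, D 45, A 6 (A out); R3 B 42, C 20, D 45 (C out); R4 B 53, D 54 (D winner). Winner: D.
Anti-plurality — last-place votes: E 38, B 18, C 0, D 6, A 45. Winner: C.
The two methods disagree.

no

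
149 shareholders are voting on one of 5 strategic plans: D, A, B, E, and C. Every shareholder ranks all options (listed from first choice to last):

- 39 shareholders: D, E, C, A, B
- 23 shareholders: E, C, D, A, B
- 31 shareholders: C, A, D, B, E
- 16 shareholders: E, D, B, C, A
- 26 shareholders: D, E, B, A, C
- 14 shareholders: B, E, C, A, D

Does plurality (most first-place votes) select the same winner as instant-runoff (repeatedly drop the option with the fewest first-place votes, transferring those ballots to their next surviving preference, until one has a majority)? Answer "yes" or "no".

Plurality — first-place votes: D 65, A 0, B 14, E 39, C 31. Winner: D.
Instant-runoff — R1 D 65, A 0, B 14, E 39, C 31 (A out); R2 D 65, B 14, E 39, C 31 (B out); R3 D 65, E 53, C 31 (C out); R4 D 96, E 53 (D winner). Winner: D.
The two methods agree.

yes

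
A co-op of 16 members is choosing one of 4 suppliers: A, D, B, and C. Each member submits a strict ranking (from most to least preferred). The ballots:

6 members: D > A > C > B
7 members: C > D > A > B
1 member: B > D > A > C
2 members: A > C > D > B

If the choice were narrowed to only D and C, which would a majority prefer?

C

Voters preferring D to C: 7; preferring C to D: 9.
C wins the head-to-head.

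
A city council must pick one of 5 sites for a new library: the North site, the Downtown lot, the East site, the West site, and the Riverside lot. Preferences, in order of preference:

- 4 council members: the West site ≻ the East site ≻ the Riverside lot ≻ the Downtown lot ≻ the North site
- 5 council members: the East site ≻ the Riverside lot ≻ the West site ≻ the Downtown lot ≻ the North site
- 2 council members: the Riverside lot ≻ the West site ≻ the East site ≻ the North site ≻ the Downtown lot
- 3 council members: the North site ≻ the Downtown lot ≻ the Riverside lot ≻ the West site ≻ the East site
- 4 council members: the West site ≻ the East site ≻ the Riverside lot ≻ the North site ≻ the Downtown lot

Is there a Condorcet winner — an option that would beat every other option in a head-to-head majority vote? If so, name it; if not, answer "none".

none

Checking pairwise contests:
the East site beats the North site 15–3.
the East site beats the Downtown lot 15–3.
the West site beats the East site 13–5.
the Riverside lot beats the West site 10–8.
the East site beats the Riverside lot 13–5.
Every option loses at least one head-to-head, so there is no Condorcet winner.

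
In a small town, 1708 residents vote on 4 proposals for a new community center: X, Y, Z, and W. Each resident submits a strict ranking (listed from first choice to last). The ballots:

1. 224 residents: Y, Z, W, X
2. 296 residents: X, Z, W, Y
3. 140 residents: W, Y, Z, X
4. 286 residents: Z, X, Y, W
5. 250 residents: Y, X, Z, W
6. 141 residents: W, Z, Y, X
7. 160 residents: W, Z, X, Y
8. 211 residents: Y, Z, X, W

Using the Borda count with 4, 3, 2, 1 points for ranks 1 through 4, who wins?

Z

X: 224·1 + 296·4 + 140·1 + 286·3 + 250·3 + 141·1 + 160·2 + 211·2 = 4039
Y: 224·4 + 296·1 + 140·3 + 286·2 + 250·4 + 141·2 + 160·1 + 211·4 = 4470
Z: 224·3 + 296·3 + 140·2 + 286·4 + 250·2 + 141·3 + 160·3 + 211·3 = 5020
W: 224·2 + 296·2 + 140·4 + 286·1 + 250·1 + 141·4 + 160·4 + 211·1 = 3551
Z has the highest Borda score (5020).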